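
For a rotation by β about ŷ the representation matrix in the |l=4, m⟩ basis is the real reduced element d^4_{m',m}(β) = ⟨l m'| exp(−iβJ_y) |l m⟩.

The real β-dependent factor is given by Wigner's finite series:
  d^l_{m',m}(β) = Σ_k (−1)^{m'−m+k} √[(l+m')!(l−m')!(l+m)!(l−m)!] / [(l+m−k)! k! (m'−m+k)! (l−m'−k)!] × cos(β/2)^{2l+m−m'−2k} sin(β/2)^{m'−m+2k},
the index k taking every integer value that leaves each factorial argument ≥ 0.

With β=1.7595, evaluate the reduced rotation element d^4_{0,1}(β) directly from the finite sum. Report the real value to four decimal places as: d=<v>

d^4_{0,1}(β=1.7595) via Wigner's sum:
With c≡cos(β/2)=0.637344 and s≡sin(β/2)=0.770580, N=[24·24·120·6]^{1/2}=643.987578
k: max(0,(1)−(0))=1 … min(4+(1),4−(0))=4
  k=1: (−1)^0·643.9876/(144)·0.6373^7·0.7706^1 = +0.147214
  k=2: (−1)^1·643.9876/(24)·0.6373^5·0.7706^3 = -1.291182
  k=3: (−1)^2·643.9876/(24)·0.6373^3·0.7706^5 = +1.887448
  k=4: (−1)^3·643.9876/(144)·0.6373^1·0.7706^7 = -0.459845
d^4_{0,1}(1.7595) = +0.147214 -1.291182 +1.887448 -0.459845 = +0.283635

d=0.2836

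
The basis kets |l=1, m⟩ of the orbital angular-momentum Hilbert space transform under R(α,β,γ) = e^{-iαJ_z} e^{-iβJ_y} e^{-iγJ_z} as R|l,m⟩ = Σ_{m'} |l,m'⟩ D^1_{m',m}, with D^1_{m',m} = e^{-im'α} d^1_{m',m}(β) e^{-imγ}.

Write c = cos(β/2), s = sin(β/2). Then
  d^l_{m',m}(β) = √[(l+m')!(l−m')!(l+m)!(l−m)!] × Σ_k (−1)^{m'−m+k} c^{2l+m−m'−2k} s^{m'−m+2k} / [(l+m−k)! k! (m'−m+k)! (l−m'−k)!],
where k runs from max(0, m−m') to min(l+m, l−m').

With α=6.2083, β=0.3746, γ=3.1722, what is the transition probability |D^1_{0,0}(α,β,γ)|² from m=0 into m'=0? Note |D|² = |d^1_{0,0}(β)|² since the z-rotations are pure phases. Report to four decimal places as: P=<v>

Split into d^1_{0,0}(β=0.3746) × two z-phases.
With c≡cos(β/2)=0.982511 and s≡sin(β/2)=0.186207, N=[1·1·1·1]^{1/2}=1.000000
The bounds max(0,m−m')=0 and min(l+m,l−m')=1 give 2 terms
  k=0: (−1)^0·1.0000/(1)·0.9825^2·0.1862^0 = +0.965327
  k=1: (−1)^1·1.0000/(1)·0.9825^0·0.1862^2 = -0.034673
d^1_{0,0}(0.3746) = +0.965327 -0.034673 = +0.930654
|D^1_{0,0}|² = |d^1_{0,0}(β)|² = (+0.930654)² = 0.866117 (the z-rotation phases have unit modulus)

P=0.8661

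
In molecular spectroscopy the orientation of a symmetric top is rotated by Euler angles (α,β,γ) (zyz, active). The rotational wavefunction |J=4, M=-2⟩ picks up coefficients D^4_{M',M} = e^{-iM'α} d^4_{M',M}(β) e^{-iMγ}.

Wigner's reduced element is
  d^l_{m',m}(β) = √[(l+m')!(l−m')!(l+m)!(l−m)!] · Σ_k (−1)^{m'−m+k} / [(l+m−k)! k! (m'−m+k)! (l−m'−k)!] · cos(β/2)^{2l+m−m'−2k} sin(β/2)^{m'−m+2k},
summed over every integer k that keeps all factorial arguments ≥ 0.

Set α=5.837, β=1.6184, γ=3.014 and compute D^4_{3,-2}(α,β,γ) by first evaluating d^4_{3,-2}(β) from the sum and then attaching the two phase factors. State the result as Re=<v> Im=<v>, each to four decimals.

Re=-0.2173 Im=-0.4099

Split into d^4_{3,-2}(β=1.6184) × two z-phases.
With c≡cos(β/2)=0.690078 and s≡sin(β/2)=0.723735, N=[5040·1·2·720]^{1/2}=2693.993318
The bounds max(0,m−m')=0 and min(l+m,l−m')=1 give 2 terms
  k=0: (−1)^5·2693.9933/(240)·0.6901^3·0.7237^5 = -0.732450
  k=1: (−1)^6·2693.9933/(720)·0.6901^1·0.7237^7 = +0.268547
d^4_{3,-2}(1.6184) = -0.732450 +0.268547 = -0.463903
Attach z-rotation phases: D = e^{-i(3)(5.837)}·(-0.463903)·e^{-i(-2)(3.014)} = -0.217270-0.409878i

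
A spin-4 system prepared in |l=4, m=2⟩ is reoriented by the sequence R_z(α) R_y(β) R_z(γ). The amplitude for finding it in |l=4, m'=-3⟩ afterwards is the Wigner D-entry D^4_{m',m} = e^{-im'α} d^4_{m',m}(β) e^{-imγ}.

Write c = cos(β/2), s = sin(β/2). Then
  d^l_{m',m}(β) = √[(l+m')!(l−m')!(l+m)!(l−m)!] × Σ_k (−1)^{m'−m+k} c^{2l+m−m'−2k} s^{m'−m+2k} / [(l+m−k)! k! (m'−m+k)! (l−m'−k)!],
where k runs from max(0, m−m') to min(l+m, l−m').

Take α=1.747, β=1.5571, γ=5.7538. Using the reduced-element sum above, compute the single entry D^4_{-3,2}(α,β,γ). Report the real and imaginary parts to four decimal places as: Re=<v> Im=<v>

D^4_{-3,2}(1.747,1.5571,5.7538) = e^{-i·-3·1.747}·d^4_{-3,2}(1.5571)·e^{-i·2·5.7538}. Compute d first:
Half-angle: c=0.711933, s=0.702248. N=√(1·5040·720·2)=2693.993318
k: max(0,(2)−(-3))=5 … min(4+(2),4−(-3))=6
  k=5: (−1)^0·2693.9933/(240)·0.7119^3·0.7022^5 = +0.691758
  k=6: (−1)^1·2693.9933/(720)·0.7119^1·0.7022^7 = -0.224355
d^4_{-3,2}(1.5571) = +0.691758 -0.224355 = +0.467403
Phases: e^{-i·(-3)·1.747}=+0.504334-0.863508i, e^{-i·(2)·5.7538}=+0.489944+0.871754i ⇒ D=+0.467338+0.007752i

Re=0.4673 Im=0.0078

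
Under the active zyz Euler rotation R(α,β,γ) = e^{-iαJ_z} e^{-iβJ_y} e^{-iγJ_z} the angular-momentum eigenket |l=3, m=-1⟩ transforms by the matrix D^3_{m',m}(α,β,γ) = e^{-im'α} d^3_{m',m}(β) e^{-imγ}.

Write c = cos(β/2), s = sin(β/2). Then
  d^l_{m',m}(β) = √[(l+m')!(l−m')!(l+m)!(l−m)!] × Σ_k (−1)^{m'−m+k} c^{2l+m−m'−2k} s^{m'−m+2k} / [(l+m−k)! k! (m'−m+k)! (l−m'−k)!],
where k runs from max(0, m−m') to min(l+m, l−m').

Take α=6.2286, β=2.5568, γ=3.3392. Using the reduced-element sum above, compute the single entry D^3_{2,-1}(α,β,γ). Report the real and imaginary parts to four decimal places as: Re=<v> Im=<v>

Re=-0.5728 Im=-0.1814

Split into d^3_{2,-1}(β=2.5568) × two z-phases.
With c≡cos(β/2)=0.288248 and s≡sin(β/2)=0.957556, N=[120·1·2·24]^{1/2}=75.894664
k∈{0,1} keeps every argument non-negative
  k=0: (−1)^3·75.8947/(12)·0.2882^3·0.9576^3 = -0.132990
  k=1: (−1)^4·75.8947/(24)·0.2882^1·0.9576^5 = +0.733815
d^3_{2,-1}(2.5568) = -0.132990 +0.733815 = +0.600825
Phases: e^{-i·(2)·6.2286}=+0.994047+0.108954i, e^{-i·(-1)·3.3392}=-0.980539-0.196324i ⇒ D=-0.572773-0.181442i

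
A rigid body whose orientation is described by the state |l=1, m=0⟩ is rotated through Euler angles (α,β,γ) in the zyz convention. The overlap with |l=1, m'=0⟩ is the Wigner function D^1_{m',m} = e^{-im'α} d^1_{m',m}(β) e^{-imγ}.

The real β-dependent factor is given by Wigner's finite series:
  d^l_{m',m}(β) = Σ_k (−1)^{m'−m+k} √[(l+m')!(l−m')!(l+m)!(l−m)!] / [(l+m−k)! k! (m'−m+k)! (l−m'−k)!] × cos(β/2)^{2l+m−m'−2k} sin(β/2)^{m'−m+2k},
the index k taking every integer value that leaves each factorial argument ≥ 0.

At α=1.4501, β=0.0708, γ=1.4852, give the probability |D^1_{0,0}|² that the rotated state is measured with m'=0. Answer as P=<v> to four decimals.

P=0.9950

First d^1_{0,0}(β=0.0708), then the phase factors e^{-i(0)α} and e^{-i(0)γ}:
c=cos(0.0708/2)=0.999373, s=sin(0.0708/2)=0.035393; N=√[1·1·1·1]=1.000000
Admissible k: 0..1 (factorial args all ≥0)
  k=0: (−1)^0·1.0000/(1)·0.9994^2·0.0354^0 = +0.998747
  k=1: (−1)^1·1.0000/(1)·0.9994^0·0.0354^2 = -0.001253
d^1_{0,0}(0.0708) = +0.998747 -0.001253 = +0.997495
|D^1_{0,0}|² = |d^1_{0,0}(β)|² = (+0.997495)² = 0.994996 (the z-rotation phases have unit modulus)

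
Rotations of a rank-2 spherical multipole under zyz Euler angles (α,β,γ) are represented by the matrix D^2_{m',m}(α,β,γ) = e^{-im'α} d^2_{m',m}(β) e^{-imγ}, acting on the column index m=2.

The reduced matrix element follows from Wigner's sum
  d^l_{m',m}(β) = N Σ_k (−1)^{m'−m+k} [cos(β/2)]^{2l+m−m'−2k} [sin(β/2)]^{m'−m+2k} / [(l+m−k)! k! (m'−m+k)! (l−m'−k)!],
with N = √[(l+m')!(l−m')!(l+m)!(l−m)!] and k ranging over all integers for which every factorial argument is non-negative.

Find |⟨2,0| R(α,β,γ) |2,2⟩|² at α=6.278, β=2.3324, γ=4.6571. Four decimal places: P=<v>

P=0.1029

First d^2_{0,2}(β=2.3324), then the phase factors e^{-i(0)α} and e^{-i(2)γ}:
With c≡cos(β/2)=0.393648 and s≡sin(β/2)=0.919261, N=[2·2·24·1]^{1/2}=9.797959
Admissible k: 2..2 (factorial args all ≥0)
  k=2: (−1)^0·9.7980/(4)·0.3936^2·0.9193^2 = +0.320752
d^2_{0,2}(2.3324) = +0.320752
|D^2_{0,2}|² = |d^2_{0,2}(β)|² = (+0.320752)² = 0.102882 (the z-rotation phases have unit modulus)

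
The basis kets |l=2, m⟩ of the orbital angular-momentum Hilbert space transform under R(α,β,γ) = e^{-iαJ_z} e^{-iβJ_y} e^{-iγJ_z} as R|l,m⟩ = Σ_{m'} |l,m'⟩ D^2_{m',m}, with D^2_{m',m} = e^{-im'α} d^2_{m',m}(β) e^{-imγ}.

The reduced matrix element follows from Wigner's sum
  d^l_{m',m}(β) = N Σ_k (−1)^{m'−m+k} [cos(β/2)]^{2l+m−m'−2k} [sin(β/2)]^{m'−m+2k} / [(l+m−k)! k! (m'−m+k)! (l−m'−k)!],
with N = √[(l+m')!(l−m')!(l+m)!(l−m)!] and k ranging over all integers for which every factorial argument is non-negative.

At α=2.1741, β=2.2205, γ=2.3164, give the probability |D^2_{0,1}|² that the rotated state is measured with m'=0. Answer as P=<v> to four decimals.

P=0.3481

First d^2_{0,1}(β=2.2205), then the phase factors e^{-i(0)α} and e^{-i(1)γ}:
With c≡cos(β/2)=0.444438 and s≡sin(β/2)=0.895810, N=[2·2·6·1]^{1/2}=4.898979
k: max(0,(1)−(0))=1 … min(2+(1),2−(0))=2
  k=1: (−1)^0·4.8990/(2)·0.4444^3·0.8958^1 = +0.192630
  k=2: (−1)^1·4.8990/(2)·0.4444^1·0.8958^3 = -0.782589
d^2_{0,1}(2.2205) = +0.192630 -0.782589 = -0.589959
|D^2_{0,1}|² = |d^2_{0,1}(β)|² = (-0.589959)² = 0.348052 (the z-rotation phases have unit modulus)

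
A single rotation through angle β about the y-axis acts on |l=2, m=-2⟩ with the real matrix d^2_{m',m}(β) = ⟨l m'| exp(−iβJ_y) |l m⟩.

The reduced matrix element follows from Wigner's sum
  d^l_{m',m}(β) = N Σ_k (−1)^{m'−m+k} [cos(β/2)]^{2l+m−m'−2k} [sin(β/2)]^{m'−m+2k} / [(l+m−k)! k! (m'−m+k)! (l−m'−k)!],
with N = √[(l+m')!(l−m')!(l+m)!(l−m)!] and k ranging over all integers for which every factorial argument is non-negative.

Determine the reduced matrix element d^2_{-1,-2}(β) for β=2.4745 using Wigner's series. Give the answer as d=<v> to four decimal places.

d^2_{-1,-2}(β=2.4745) via Wigner's sum:
Half-angle: c=0.327396, s=0.944887. N=√(1·6·1·24)=12.000000
Admissible k: 0..0 (factorial args all ≥0)
  k=0: (−1)^1·12.0000/(6)·0.3274^3·0.9449^1 = -0.066318
d^2_{-1,-2}(2.4745) = -0.066318

d=-0.0663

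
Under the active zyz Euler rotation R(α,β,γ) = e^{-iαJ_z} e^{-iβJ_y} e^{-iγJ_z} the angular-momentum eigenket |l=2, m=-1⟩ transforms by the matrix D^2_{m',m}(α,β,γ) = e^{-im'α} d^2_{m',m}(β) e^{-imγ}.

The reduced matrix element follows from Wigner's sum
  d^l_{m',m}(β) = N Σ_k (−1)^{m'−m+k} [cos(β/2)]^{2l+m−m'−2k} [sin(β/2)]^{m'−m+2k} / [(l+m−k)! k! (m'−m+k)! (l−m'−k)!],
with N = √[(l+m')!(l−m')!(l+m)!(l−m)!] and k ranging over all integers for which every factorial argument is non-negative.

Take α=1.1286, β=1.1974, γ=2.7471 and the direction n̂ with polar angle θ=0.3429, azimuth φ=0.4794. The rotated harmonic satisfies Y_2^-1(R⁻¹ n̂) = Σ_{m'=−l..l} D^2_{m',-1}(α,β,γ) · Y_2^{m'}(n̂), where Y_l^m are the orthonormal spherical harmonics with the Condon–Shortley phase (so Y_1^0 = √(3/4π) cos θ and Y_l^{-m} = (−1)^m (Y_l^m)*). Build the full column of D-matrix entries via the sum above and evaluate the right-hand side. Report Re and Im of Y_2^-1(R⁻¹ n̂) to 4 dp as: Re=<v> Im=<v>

Need the full column D^2_{m',-1} for m'=−2..2 at α=1.1286, β=1.1974, γ=2.7471.
cos(β/2)=0.826069, sin(β/2)=0.563569
d^2_{-2,-1}: single k=1 term ⇒ +0.635369;  D = +0.182848-0.608490i
d^2_{-1,-1}: k∈[0..1] ⇒ +0.465656 -0.650202 = -0.184546;  D = +0.137012+0.123632i
d^2_{0,-1}: k∈[0..1] ⇒ -0.778165 +0.362187 = -0.415978;  D = +0.384027-0.159877i
d^2_{1,-1}: k∈[0..1] ⇒ +0.650202 -0.100876 = +0.549326;  D = -0.026195+0.548701i
d^2_{2,-1}: single k=0 term ⇒ -0.295725;  D = -0.260942-0.139150i
Y_2^{m'}(θ=0.3429,φ=0.4794) and Σ D·Y over m':
  (+0.1828-0.6085i)·(+0.0251-0.0357i)  (+0.1370+0.1236i)·(+0.2170-0.1128i)  (+0.3840-0.1599i)·(+0.5238+0.0000i)  (-0.0262+0.5487i)·(-0.2170-0.1128i)  (-0.2609-0.1391i)·(+0.0251+0.0357i)
Y_2^-1(R⁻¹ n̂) = +0.293714-0.223128i

Re=0.2937 Im=-0.2231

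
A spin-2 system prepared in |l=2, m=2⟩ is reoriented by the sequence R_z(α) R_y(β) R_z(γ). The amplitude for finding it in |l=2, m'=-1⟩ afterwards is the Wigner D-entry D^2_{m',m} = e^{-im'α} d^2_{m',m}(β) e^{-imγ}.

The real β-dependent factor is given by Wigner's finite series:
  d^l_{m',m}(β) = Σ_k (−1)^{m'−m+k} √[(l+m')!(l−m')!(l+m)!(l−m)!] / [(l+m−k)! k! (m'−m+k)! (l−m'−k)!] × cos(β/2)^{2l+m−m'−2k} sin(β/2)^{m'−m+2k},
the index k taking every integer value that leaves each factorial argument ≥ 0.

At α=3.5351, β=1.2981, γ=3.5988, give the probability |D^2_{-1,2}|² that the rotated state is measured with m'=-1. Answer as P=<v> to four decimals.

P=0.1238

D^2_{-1,2}(3.5351,1.2981,3.5988) = e^{-i·-1·3.5351}·d^2_{-1,2}(1.2981)·e^{-i·2·3.5988}. Compute d first:
c=cos(1.2981/2)=0.796658, s=sin(1.2981/2)=0.604430; N=√[1·6·24·1]=12.000000
k∈{3} keeps every argument non-negative
  k=3: (−1)^0·12.0000/(6)·0.7967^1·0.6044^3 = +0.351836
d^2_{-1,2}(1.2981) = +0.351836
|D^2_{-1,2}|² = |d^2_{-1,2}(β)|² = (+0.351836)² = 0.123788 (the z-rotation phases have unit modulus)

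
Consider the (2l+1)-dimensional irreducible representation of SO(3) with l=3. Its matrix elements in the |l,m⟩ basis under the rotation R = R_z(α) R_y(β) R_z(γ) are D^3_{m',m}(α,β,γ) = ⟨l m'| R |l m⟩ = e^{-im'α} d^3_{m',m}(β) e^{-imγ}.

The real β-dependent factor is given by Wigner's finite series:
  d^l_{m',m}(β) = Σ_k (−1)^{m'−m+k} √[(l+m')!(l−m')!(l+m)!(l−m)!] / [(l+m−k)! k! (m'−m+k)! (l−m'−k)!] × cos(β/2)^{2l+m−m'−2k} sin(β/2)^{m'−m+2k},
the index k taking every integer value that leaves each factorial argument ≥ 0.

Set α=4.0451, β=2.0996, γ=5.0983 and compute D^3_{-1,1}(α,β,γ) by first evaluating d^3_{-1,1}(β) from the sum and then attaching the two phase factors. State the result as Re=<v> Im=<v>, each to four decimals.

D^3_{-1,1}(4.0451,2.0996,5.0983) = e^{-i·-1·4.0451}·d^3_{-1,1}(2.0996)·e^{-i·1·5.0983}. Compute d first:
With c≡cos(β/2)=0.497745 and s≡sin(β/2)=0.867324, N=[2·24·24·2]^{1/2}=48.000000
The bounds max(0,m−m')=2 and min(l+m,l−m')=4 give 3 terms
  k=2: (−1)^0·48.0000/(8)·0.4977^4·0.8673^2 = +0.277038
  k=3: (−1)^1·48.0000/(6)·0.4977^2·0.8673^4 = -1.121574
  k=4: (−1)^2·48.0000/(48)·0.4977^0·0.8673^6 = +0.425684
d^3_{-1,1}(2.0996) = +0.277038 -1.121574 +0.425684 = -0.418852
Attach z-rotation phases: D = e^{-i(-1)(4.0451)}·(-0.418852)·e^{-i(1)(5.0983)} = -0.207245+0.363987i

Re=-0.2072 Im=0.3640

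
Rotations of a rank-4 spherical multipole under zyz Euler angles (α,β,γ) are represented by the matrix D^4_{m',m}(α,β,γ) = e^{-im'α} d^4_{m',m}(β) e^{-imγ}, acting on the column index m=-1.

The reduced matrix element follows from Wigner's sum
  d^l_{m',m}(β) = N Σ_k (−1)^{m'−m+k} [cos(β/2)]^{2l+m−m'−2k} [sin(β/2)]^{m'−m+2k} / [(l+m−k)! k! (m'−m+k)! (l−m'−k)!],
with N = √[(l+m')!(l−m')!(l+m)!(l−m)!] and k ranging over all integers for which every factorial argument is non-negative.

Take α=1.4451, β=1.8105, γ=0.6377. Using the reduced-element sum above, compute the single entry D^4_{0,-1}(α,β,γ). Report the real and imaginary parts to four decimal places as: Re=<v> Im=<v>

Re=-0.2699 Im=-0.2000

D^4_{0,-1}(1.4451,1.8105,0.6377) = e^{-i·0·1.4451}·d^4_{0,-1}(1.8105)·e^{-i·-1·0.6377}. Compute d first:
c=cos(1.8105/2)=0.617489, s=sin(1.8105/2)=0.786580; N=√[24·24·6·120]=643.987578
Admissible k: 0..3 (factorial args all ≥0)
  k=0: (−1)^1·643.9876/(144)·0.6175^7·0.7866^1 = -0.120410
  k=1: (−1)^2·643.9876/(24)·0.6175^5·0.7866^3 = +1.172304
  k=2: (−1)^3·643.9876/(24)·0.6175^3·0.7866^5 = -1.902248
  k=3: (−1)^4·643.9876/(144)·0.6175^1·0.7866^7 = +0.514450
d^4_{0,-1}(1.8105) = -0.120410 +1.172304 -1.902248 +0.514450 = -0.335904
Phases: e^{-i·(0)·1.4451}=+1.000000+0.000000i, e^{-i·(-1)·0.6377}=+0.803467+0.595349i ⇒ D=-0.269888-0.199980i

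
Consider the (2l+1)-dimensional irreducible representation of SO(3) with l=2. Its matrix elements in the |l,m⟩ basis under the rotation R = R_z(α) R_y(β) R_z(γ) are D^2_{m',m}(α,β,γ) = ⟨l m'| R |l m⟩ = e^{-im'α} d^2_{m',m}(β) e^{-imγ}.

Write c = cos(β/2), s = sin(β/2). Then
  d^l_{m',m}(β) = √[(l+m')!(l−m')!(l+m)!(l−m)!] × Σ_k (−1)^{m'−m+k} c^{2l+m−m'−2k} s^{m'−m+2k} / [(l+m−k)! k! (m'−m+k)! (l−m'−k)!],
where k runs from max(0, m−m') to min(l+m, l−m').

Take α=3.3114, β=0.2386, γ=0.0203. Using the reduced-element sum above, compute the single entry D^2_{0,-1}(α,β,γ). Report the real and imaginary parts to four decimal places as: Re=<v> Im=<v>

Split into d^2_{0,-1}(β=0.2386) × two z-phases.
With c≡cos(β/2)=0.992892 and s≡sin(β/2)=0.119017, N=[2·2·1·6]^{1/2}=4.898979
k: max(0,(-1)−(0))=0 … min(2+(-1),2−(0))=1
  k=0: (−1)^1·4.8990/(2)·0.9929^3·0.1190^1 = -0.285359
  k=1: (−1)^2·4.8990/(2)·0.9929^1·0.1190^3 = +0.004100
d^2_{0,-1}(0.2386) = -0.285359 +0.004100 = -0.281259
Attach z-rotation phases: D = e^{-i(0)(3.3114)}·(-0.281259)·e^{-i(-1)(0.0203)} = -0.281201-0.005709i

Re=-0.2812 Im=-0.0057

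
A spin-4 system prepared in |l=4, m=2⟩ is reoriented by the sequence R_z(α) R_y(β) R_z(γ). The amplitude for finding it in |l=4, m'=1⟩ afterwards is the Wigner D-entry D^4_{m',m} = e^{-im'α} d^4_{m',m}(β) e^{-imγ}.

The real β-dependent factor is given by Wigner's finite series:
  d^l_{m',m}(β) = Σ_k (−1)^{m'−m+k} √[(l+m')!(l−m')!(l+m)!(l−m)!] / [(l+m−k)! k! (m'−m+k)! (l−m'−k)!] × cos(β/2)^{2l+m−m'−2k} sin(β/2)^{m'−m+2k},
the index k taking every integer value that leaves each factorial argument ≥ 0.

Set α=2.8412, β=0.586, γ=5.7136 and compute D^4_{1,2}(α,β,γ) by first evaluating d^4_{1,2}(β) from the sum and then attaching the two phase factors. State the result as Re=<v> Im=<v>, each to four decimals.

Split into d^4_{1,2}(β=0.586) × two z-phases.
Half-angle: c=0.957382, s=0.288826. N=√(120·6·720·2)=1018.233765
Admissible k: 1..3 (factorial args all ≥0)
  k=1: (−1)^0·1018.2338/(240)·0.9574^7·0.2888^1 = +0.903375
  k=2: (−1)^1·1018.2338/(48)·0.9574^5·0.2888^3 = -0.411092
  k=3: (−1)^2·1018.2338/(72)·0.9574^3·0.2888^5 = +0.024943
d^4_{1,2}(0.586) = +0.903375 -0.411092 +0.024943 = +0.517226
Phases: e^{-i·(1)·2.8412}=-0.955220-0.295895i, e^{-i·(2)·5.7136}=+0.418348+0.908287i ⇒ D=-0.067682-0.512778i

Re=-0.0677 Im=-0.5128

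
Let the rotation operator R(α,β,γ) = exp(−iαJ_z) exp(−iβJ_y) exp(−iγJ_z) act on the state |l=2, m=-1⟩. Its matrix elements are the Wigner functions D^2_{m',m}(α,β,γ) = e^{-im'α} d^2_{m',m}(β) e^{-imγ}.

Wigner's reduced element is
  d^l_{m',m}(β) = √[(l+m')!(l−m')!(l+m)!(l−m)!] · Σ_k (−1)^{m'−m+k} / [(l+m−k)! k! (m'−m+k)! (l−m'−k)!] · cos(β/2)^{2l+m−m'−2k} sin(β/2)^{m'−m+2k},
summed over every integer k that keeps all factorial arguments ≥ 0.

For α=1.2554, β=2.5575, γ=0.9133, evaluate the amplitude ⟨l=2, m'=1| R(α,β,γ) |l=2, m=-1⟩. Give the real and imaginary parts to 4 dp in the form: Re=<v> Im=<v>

Re=-0.5775 Im=0.2056

Split into d^2_{1,-1}(β=2.5575) × two z-phases.
Half-angle: c=0.287913, s=0.957657. N=√(6·1·1·6)=6.000000
k: max(0,(-1)−(1))=0 … min(2+(-1),2−(1))=1
  k=0: (−1)^2·6.0000/(2)·0.2879^2·0.9577^2 = +0.228067
  k=1: (−1)^3·6.0000/(6)·0.2879^0·0.9577^4 = -0.841084
d^2_{1,-1}(2.5575) = +0.228067 -0.841084 = -0.613017
D = (+0.310193-0.950674i)·(-0.613017)·(+0.611137+0.791525i) = -0.577494+0.205647i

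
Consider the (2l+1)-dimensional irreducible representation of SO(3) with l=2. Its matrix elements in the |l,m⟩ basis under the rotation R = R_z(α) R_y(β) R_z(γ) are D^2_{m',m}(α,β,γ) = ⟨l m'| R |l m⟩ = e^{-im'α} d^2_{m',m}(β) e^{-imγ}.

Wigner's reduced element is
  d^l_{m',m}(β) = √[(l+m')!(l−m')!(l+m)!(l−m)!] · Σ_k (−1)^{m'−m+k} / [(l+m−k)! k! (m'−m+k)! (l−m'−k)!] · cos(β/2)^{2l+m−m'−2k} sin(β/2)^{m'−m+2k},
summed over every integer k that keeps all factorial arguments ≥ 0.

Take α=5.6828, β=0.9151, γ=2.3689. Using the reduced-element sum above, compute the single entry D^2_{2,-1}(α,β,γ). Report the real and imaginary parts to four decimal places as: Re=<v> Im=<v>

Re=0.1407 Im=0.0642

D^2_{2,-1}(5.6828,0.9151,2.3689) = e^{-i·2·5.6828}·d^2_{2,-1}(0.9151)·e^{-i·-1·2.3689}. Compute d first:
Half-angle: c=0.897137, s=0.441751. N=√(24·1·1·6)=12.000000
k∈{0} keeps every argument non-negative
  k=0: (−1)^3·12.0000/(6)·0.8971^1·0.4418^3 = -0.154676
d^2_{2,-1}(0.9151) = -0.154676
Attach z-rotation phases: D = e^{-i(2)(5.6828)}·(-0.154676)·e^{-i(-1)(2.3689)} = +0.140719+0.064210i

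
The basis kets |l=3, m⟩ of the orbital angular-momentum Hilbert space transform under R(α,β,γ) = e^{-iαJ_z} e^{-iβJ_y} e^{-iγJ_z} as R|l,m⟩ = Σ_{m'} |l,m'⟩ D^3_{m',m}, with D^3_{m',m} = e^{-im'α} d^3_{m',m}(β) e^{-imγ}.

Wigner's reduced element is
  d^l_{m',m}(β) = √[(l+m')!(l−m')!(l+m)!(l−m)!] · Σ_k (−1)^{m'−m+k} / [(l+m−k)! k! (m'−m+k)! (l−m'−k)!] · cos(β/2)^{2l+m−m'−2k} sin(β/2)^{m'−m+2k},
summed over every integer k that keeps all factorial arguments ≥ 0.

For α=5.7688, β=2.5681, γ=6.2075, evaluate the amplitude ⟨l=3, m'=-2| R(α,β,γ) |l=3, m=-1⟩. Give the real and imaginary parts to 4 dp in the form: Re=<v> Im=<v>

D^3_{-2,-1}(5.7688,2.5681,6.2075) = e^{-i·-2·5.7688}·d^3_{-2,-1}(2.5681)·e^{-i·-1·6.2075}. Compute d first:
Half-angle: c=0.282833, s=0.959169. N=√(1·120·2·24)=75.894664
Admissible k: 1..2 (factorial args all ≥0)
  k=1: (−1)^0·75.8947/(24)·0.2828^5·0.9592^1 = +0.005490
  k=2: (−1)^1·75.8947/(12)·0.2828^3·0.9592^3 = -0.126272
d^3_{-2,-1}(2.5681) = +0.005490 -0.126272 = -0.120782
D = (+0.515872-0.856665i)·(-0.120782)·(+0.997137-0.075613i) = -0.054306+0.107885i

Re=-0.0543 Im=0.1079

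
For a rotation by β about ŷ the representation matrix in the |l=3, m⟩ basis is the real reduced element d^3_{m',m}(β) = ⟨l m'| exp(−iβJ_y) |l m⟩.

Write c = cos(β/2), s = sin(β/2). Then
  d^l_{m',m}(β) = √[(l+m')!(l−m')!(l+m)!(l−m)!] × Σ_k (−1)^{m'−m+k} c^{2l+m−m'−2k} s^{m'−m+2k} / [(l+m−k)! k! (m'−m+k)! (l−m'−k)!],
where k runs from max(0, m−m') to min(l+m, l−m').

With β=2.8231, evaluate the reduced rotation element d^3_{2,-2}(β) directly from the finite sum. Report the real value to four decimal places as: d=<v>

d=-0.8070

d^3_{2,-2}(β=2.8231) via Wigner's sum:
Half-angle: c=0.158574, s=0.987347. N=√(120·1·1·120)=120.000000
Admissible k: 0..1 (factorial args all ≥0)
  k=0: (−1)^4·120.0000/(24)·0.1586^2·0.9873^4 = +0.119485
  k=1: (−1)^5·120.0000/(120)·0.1586^0·0.9873^6 = -0.926444
d^3_{2,-2}(2.8231) = +0.119485 -0.926444 = -0.806959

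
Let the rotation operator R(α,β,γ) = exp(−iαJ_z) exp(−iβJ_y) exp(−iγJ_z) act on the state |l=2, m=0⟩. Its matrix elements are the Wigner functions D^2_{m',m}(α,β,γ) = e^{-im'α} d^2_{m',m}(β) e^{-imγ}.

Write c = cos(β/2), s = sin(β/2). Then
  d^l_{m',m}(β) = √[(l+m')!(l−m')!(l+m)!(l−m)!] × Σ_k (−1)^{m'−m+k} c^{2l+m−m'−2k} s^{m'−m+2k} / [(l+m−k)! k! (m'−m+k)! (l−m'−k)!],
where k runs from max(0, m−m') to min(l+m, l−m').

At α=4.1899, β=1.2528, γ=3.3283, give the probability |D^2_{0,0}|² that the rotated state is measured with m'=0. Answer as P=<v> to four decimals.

P=0.1249

D^2_{0,0}(4.1899,1.2528,3.3283) = e^{-i·0·4.1899}·d^2_{0,0}(1.2528)·e^{-i·0·3.3283}. Compute d first:
c=cos(1.2528/2)=0.810143, s=sin(1.2528/2)=0.586232; N=√[2·2·2·2]=4.000000
k: max(0,(0)−(0))=0 … min(2+(0),2−(0))=2
  k=0: (−1)^0·4.0000/(4)·0.8101^4·0.5862^0 = +0.430772
  k=1: (−1)^1·4.0000/(1)·0.8101^2·0.5862^2 = -0.902241
  k=2: (−1)^2·4.0000/(4)·0.8101^0·0.5862^4 = +0.118108
d^2_{0,0}(1.2528) = +0.430772 -0.902241 +0.118108 = -0.353362
|D^2_{0,0}|² = |d^2_{0,0}(β)|² = (-0.353362)² = 0.124865 (the z-rotation phases have unit modulus)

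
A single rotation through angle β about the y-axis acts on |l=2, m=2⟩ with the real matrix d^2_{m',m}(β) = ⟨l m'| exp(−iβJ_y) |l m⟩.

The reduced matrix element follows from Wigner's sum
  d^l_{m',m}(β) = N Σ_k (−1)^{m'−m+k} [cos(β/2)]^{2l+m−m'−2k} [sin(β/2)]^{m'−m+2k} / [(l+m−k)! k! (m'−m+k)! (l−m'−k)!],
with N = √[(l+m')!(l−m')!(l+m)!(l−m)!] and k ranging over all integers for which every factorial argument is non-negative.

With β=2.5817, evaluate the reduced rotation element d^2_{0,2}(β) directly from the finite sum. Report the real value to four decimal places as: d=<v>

d=0.1727

d^2_{0,2}(β=2.5817) via Wigner's sum:
c=cos(2.5817/2)=0.276304, s=sin(2.5817/2)=0.961070; N=√[2·2·24·1]=9.797959
k: max(0,(2)−(0))=2 … min(2+(2),2−(0))=2
  k=2: (−1)^0·9.7980/(4)·0.2763^2·0.9611^2 = +0.172727
d^2_{0,2}(2.5817) = +0.172727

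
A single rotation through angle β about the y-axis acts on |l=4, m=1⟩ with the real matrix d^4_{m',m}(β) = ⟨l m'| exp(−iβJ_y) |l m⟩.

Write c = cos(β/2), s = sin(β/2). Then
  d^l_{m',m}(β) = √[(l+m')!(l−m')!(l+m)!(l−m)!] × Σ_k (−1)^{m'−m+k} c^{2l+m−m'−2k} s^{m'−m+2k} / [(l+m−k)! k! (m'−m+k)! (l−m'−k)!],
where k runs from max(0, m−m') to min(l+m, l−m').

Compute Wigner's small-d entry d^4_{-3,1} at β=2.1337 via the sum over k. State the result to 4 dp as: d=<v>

d^4_{-3,1}(β=2.1337) via Wigner's sum:
Half-angle: c=0.482885, s=0.875684. N=√(1·5040·120·6)=1904.940944
k∈{4,5} keeps every argument non-negative
  k=4: (−1)^0·1904.9409/(144)·0.4829^4·0.8757^4 = +0.422944
  k=5: (−1)^1·1904.9409/(240)·0.4829^2·0.8757^6 = -0.834529
d^4_{-3,1}(2.1337) = +0.422944 -0.834529 = -0.411585

d=-0.4116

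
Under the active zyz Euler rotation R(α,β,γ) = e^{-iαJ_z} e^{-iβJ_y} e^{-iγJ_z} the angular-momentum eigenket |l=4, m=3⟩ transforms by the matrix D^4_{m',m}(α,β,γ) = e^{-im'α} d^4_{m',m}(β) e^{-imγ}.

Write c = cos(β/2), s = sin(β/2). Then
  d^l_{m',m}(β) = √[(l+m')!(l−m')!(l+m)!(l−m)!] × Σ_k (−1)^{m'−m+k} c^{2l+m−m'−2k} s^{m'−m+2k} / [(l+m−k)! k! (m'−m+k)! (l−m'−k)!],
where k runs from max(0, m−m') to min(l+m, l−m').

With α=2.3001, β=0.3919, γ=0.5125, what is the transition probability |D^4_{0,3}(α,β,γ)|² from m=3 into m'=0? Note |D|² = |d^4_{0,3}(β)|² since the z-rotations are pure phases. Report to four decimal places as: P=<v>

P=0.0058

First d^4_{0,3}(β=0.3919), then the phase factors e^{-i(0)α} and e^{-i(3)γ}:
c=cos(0.3919/2)=0.980863, s=sin(0.3919/2)=0.194698; N=√[24·24·5040·1]=1703.830978
k: max(0,(3)−(0))=3 … min(4+(3),4−(0))=4
  k=3: (−1)^0·1703.8310/(144)·0.9809^5·0.1947^3 = +0.079285
  k=4: (−1)^1·1703.8310/(144)·0.9809^3·0.1947^5 = -0.003124
d^4_{0,3}(0.3919) = +0.079285 -0.003124 = +0.076162
|D^4_{0,3}|² = |d^4_{0,3}(β)|² = (+0.076162)² = 0.005801 (the z-rotation phases have unit modulus)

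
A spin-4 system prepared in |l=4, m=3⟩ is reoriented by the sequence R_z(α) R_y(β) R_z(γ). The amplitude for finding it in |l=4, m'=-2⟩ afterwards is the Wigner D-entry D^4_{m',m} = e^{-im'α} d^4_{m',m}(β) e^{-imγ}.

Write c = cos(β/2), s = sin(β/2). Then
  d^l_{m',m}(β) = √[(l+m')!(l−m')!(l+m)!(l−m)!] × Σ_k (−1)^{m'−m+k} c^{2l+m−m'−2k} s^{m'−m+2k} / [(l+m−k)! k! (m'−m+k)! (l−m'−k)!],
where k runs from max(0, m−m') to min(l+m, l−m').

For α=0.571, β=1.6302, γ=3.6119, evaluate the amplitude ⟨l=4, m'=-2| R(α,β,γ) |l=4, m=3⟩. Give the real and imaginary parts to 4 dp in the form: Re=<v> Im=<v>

Split into d^4_{-2,3}(β=1.6302) × two z-phases.
c=cos(1.6302/2)=0.685796, s=sin(1.6302/2)=0.727794; N=√[2·720·5040·1]=2693.993318
The bounds max(0,m−m')=5 and min(l+m,l−m')=6 give 2 terms
  k=5: (−1)^0·2693.9933/(240)·0.6858^3·0.7278^5 = +0.739286
  k=6: (−1)^1·2693.9933/(720)·0.6858^1·0.7278^7 = -0.277536
d^4_{-2,3}(1.6302) = +0.739286 -0.277536 = +0.461750
Phases: e^{-i·(-2)·0.571}=+0.415776+0.909467i, e^{-i·(3)·3.6119}=-0.159194+0.987247i ⇒ D=-0.445154+0.122683i

Re=-0.4452 Im=0.1227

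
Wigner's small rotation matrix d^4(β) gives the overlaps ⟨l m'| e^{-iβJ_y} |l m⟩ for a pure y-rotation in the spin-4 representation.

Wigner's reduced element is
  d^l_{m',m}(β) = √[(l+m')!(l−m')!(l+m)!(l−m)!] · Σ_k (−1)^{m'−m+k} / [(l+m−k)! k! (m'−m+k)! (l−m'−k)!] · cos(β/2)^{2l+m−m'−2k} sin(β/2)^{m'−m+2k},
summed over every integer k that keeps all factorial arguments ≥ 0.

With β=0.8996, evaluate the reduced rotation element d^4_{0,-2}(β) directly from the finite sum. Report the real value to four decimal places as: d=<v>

d=0.4139

d^4_{0,-2}(β=0.8996) via Wigner's sum:
c=cos(0.8996/2)=0.900534, s=sin(0.8996/2)=0.434785; N=√[24·24·2·720]=910.735966
k: max(0,(-2)−(0))=0 … min(4+(-2),4−(0))=2
  k=0: (−1)^2·910.7360/(96)·0.9005^6·0.4348^2 = +0.956472
  k=1: (−1)^3·910.7360/(36)·0.9005^4·0.4348^4 = -0.594553
  k=2: (−1)^4·910.7360/(96)·0.9005^2·0.4348^6 = +0.051972
d^4_{0,-2}(0.8996) = +0.956472 -0.594553 +0.051972 = +0.413891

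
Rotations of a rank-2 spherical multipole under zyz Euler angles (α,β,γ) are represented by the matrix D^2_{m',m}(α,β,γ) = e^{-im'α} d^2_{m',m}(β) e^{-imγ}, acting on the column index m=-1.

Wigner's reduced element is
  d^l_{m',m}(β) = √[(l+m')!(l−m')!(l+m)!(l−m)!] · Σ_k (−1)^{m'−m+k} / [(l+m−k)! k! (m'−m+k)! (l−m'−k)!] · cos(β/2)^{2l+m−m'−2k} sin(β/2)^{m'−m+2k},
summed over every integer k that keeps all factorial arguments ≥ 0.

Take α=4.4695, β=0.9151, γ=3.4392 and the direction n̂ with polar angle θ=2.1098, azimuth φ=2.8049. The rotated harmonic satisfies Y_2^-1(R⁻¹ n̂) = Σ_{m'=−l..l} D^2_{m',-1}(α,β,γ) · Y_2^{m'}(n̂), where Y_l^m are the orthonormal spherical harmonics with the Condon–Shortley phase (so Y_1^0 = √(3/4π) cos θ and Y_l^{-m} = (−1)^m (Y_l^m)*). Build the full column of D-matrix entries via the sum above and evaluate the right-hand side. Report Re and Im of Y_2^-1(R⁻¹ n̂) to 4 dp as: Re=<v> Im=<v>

Need the full column D^2_{m',-1} for m'=−2..2 at α=4.4695, β=0.9151, γ=3.4392.
cos(β/2)=0.897137, sin(β/2)=0.441751
d^2_{-2,-1}: single k=1 term ⇒ +0.637948;  D = +0.626687-0.119336i
d^2_{-1,-1}: k∈[0..1] ⇒ +0.647793 -0.471189 = +0.176604;  D = -0.009659+0.176339i
d^2_{0,-1}: k∈[0..1] ⇒ -0.781323 +0.189439 = -0.591884;  D = +0.565866+0.173560i
d^2_{1,-1}: k∈[0..1] ⇒ +0.471189 -0.038081 = +0.433108;  D = +0.222861-0.371370i
d^2_{2,-1}: single k=0 term ⇒ -0.154676;  D = -0.109592-0.109152i
Y_2^{m'}(θ=2.1098,φ=2.8049) and Σ D·Y over m':
  (+0.6267-0.1193i)·(+0.2224+0.1774i)  (-0.0097+0.1763i)·(+0.3212+0.1124i)  (+0.5659+0.1736i)·(-0.0661+0.0000i)  (+0.2229-0.3714i)·(-0.3212+0.1124i)  (-0.1096-0.1092i)·(+0.2224-0.1774i)
Y_2^-1(R⁻¹ n̂) = +0.026639+0.268243i

Re=0.0266 Im=0.2682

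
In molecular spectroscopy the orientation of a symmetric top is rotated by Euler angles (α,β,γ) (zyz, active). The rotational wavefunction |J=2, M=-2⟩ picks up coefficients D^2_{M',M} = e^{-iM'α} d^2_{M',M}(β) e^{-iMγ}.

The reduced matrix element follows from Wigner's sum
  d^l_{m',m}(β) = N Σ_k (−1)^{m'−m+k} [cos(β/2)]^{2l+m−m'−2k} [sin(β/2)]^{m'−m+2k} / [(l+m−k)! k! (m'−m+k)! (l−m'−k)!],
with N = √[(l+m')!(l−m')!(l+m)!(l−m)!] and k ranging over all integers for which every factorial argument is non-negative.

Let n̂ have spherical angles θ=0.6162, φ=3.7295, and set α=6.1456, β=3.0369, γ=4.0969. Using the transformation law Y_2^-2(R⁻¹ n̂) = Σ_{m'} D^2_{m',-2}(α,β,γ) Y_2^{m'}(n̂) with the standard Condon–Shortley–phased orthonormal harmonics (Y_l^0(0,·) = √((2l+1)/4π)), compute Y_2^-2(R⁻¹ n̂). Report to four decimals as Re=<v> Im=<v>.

Need the full column D^2_{m',-2} for m'=−2..2 at α=6.1456, β=3.0369, γ=4.0969.
cos(β/2)=0.052322, sin(β/2)=0.998630
d^2_{-2,-2}: single k=0 term ⇒ +0.000007;  D = -0.000000+0.000007i
d^2_{-1,-2}: single k=0 term ⇒ -0.000286;  D = +0.000057-0.000280i
d^2_{0,-2}: single k=0 term ⇒ +0.006687;  D = -0.002229+0.006305i
d^2_{1,-2}: single k=0 term ⇒ -0.104215;  D = +0.047884-0.092563i
d^2_{2,-2}: single k=0 term ⇒ +0.994532;  D = -0.573795+0.812314i
Y_2^{m'}(θ=0.6162,φ=3.7295) and Σ D·Y over m':
  (-0.0000+0.0000i)·(+0.0496-0.1191i)  (+0.0001-0.0003i)·(-0.3032+0.2021i)  (-0.0022+0.0063i)·(+0.3147+0.0000i)  (+0.0479-0.0926i)·(+0.3032+0.2021i)  (-0.5738+0.8123i)·(+0.0496+0.1191i)
Y_2^-2(R⁻¹ n̂) = -0.092660-0.044309i

Re=-0.0927 Im=-0.0443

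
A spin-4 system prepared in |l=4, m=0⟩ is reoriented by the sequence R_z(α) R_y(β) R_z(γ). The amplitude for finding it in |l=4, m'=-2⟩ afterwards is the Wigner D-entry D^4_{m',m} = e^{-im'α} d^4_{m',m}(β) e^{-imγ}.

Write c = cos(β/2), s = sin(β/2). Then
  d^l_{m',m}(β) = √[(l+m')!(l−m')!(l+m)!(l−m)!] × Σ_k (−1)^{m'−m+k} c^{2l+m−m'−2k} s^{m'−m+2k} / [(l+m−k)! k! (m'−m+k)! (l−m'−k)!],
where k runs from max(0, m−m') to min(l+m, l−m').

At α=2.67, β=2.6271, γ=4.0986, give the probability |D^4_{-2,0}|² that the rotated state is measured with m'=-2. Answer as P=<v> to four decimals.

P=0.1698

Split into d^4_{-2,0}(β=2.6271) × two z-phases.
With c≡cos(β/2)=0.254418 and s≡sin(β/2)=0.967094, N=[2·720·24·24]^{1/2}=910.735966
k: max(0,(0)−(-2))=2 … min(4+(0),4−(-2))=4
  k=2: (−1)^0·910.7360/(96)·0.2544^6·0.9671^2 = +0.002406
  k=3: (−1)^1·910.7360/(36)·0.2544^4·0.9671^4 = -0.092717
  k=4: (−1)^2·910.7360/(96)·0.2544^2·0.9671^6 = +0.502379
d^4_{-2,0}(2.6271) = +0.002406 -0.092717 +0.502379 = +0.412068
|D^4_{-2,0}|² = |d^4_{-2,0}(β)|² = (+0.412068)² = 0.169800 (the z-rotation phases have unit modulus)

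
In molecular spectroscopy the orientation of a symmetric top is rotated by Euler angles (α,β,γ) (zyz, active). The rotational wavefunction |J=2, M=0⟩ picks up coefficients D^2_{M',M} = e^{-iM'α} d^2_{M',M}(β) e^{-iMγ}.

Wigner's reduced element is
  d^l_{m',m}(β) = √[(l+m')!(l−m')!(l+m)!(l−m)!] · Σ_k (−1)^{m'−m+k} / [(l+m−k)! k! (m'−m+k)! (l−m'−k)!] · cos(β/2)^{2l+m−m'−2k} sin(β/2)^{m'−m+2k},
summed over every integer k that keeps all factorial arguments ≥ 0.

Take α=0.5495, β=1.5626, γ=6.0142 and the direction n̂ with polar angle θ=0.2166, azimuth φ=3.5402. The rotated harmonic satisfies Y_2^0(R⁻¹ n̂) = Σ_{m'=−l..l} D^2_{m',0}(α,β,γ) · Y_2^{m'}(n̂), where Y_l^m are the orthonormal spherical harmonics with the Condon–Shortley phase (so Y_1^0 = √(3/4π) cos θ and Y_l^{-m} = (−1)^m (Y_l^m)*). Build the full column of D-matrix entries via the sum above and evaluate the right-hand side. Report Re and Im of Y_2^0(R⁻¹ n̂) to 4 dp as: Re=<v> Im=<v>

Re=-0.2758 Im=0.0000

Need the full column D^2_{m',0} for m'=−2..2 at α=0.5495, β=1.5626, γ=6.0142.
cos(β/2)=0.709999, sin(β/2)=0.704203
d^2_{-2,0}: single k=2 term ⇒ +0.612331;  D = +0.278297+0.545436i
d^2_{-1,0}: k∈[1..2] ⇒ +0.617371 -0.607333 = +0.010038;  D = +0.008560+0.005242i
d^2_{0,0}: k∈[0..2] ⇒ +0.254115 -0.999933 +0.245919 = -0.499899;  D = -0.499899+0.000000i
d^2_{1,0}: k∈[0..1] ⇒ -0.617371 +0.607333 = -0.010038;  D = -0.008560+0.005242i
d^2_{2,0}: single k=0 term ⇒ +0.612331;  D = +0.278297-0.545436i
Y_2^{m'}(θ=0.2166,φ=3.5402) and Σ D·Y over m':
  (+0.2783+0.5454i)·(+0.0125-0.0128i)  (+0.0086+0.0052i)·(-0.1494+0.0629i)  (-0.4999+0.0000i)·(+0.5871+0.0000i)  (-0.0086+0.0052i)·(+0.1494+0.0629i)  (+0.2783-0.5454i)·(+0.0125+0.0128i)
Y_2^0(R⁻¹ n̂) = -0.275839+0.000000i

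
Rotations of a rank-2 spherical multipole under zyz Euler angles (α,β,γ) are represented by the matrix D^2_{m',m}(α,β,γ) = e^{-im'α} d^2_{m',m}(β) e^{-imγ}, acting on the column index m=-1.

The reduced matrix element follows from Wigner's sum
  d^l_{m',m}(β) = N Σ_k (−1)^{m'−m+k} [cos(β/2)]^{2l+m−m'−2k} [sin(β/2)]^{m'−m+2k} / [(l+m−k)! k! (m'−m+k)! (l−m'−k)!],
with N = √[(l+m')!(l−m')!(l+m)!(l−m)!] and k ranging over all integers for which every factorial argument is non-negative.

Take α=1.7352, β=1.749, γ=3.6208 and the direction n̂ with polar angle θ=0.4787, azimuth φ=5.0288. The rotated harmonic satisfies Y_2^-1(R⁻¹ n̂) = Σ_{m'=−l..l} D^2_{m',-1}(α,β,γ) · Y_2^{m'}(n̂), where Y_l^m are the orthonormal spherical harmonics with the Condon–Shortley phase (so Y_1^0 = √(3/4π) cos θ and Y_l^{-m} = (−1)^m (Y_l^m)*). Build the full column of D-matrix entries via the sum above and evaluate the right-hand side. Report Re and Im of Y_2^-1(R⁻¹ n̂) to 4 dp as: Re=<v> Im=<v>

Re=-0.3441 Im=-0.1420

Need the full column D^2_{m',-1} for m'=−2..2 at α=1.7352, β=1.749, γ=3.6208.
cos(β/2)=0.641381, sin(β/2)=0.767223
d^2_{-2,-1}: single k=1 term ⇒ +0.404854;  D = +0.279728+0.292676i
d^2_{-1,-1}: k∈[0..1] ⇒ +0.169224 -0.726434 = -0.557209;  D = -0.334375+0.445731i
d^2_{0,-1}: k∈[0..1] ⇒ -0.495843 +0.709506 = +0.213663;  D = -0.189596-0.098515i
d^2_{1,-1}: k∈[0..1] ⇒ +0.726434 -0.346486 = +0.379947;  D = -0.117643+0.361276i
d^2_{2,-1}: single k=0 term ⇒ -0.579309;  D = -0.572770-0.086800i
Y_2^{m'}(θ=0.4787,φ=5.0288) and Σ D·Y over m':
  (+0.2797+0.2927i)·(-0.0661+0.0485i)  (-0.3344+0.4457i)·(+0.0983+0.3002i)  (-0.1896-0.0985i)·(+0.4300+0.0000i)  (-0.1176+0.3613i)·(-0.0983+0.3002i)  (-0.5728-0.0868i)·(-0.0661-0.0485i)
Y_2^-1(R⁻¹ n̂) = -0.344103-0.142032i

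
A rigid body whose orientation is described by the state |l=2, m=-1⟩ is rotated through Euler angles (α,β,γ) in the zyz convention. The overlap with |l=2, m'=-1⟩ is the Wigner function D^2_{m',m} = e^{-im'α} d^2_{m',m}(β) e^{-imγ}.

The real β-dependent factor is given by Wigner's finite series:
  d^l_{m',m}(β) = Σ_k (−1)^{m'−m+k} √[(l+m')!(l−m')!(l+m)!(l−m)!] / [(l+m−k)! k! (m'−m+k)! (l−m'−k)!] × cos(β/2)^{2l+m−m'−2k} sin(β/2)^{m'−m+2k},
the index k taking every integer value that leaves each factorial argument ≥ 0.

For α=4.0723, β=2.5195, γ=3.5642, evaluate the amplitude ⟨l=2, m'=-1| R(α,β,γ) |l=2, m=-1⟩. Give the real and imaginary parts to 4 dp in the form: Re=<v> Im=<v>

First d^2_{-1,-1}(β=2.5195), then the phase factors e^{-i(-1)α} and e^{-i(-1)γ}:
Half-angle: c=0.306055, s=0.952014. N=√(1·6·1·6)=6.000000
The bounds max(0,m−m')=0 and min(l+m,l−m')=1 give 2 terms
  k=0: (−1)^0·6.0000/(6)·0.3061^4·0.9520^0 = +0.008774
  k=1: (−1)^1·6.0000/(2)·0.3061^2·0.9520^2 = -0.254687
d^2_{-1,-1}(2.5195) = +0.008774 -0.254687 = -0.245913
Phases: e^{-i·(-1)·4.0723}=-0.597267-0.802043i, e^{-i·(-1)·3.5642}=-0.912023-0.410140i ⇒ D=-0.053061-0.240120i

Re=-0.0531 Im=-0.2401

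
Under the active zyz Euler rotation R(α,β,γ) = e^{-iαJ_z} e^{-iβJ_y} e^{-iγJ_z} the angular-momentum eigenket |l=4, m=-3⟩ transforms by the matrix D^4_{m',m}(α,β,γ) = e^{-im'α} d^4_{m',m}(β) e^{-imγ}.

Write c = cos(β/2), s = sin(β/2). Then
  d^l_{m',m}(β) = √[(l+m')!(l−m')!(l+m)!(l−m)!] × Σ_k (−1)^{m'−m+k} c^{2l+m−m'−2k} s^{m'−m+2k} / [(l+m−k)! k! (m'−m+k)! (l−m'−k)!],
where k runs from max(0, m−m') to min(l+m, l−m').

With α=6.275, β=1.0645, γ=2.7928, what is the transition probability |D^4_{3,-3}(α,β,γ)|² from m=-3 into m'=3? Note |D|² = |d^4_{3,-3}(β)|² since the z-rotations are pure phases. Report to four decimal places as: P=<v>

D^4_{3,-3}(6.275,1.0645,2.7928) = e^{-i·3·6.275}·d^4_{3,-3}(1.0645)·e^{-i·-3·2.7928}. Compute d first:
c=cos(1.0645/2)=0.861667, s=sin(1.0645/2)=0.507473; N=√[5040·1·1·5040]=5040.000000
k∈{0,1} keeps every argument non-negative
  k=0: (−1)^6·5040.0000/(720)·0.8617^2·0.5075^6 = +0.088768
  k=1: (−1)^7·5040.0000/(5040)·0.8617^0·0.5075^8 = -0.004399
d^4_{3,-3}(1.0645) = +0.088768 -0.004399 = +0.084370
|D^4_{3,-3}|² = |d^4_{3,-3}(β)|² = (+0.084370)² = 0.007118 (the z-rotation phases have unit modulus)

P=0.0071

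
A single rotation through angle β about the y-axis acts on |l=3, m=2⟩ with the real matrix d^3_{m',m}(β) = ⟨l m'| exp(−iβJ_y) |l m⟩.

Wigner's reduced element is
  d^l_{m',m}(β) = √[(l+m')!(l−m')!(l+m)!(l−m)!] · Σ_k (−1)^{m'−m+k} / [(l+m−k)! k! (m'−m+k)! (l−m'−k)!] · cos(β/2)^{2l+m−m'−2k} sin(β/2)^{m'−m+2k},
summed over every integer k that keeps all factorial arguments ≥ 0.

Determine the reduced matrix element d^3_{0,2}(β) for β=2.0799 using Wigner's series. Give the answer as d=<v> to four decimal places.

d=-0.5089

d^3_{0,2}(β=2.0799) via Wigner's sum:
c=cos(2.0799/2)=0.506263, s=sin(2.0799/2)=0.862379; N=√[6·6·120·1]=65.726707
k∈{2,3} keeps every argument non-negative
  k=2: (−1)^0·65.7267/(12)·0.5063^4·0.8624^2 = +0.267586
  k=3: (−1)^1·65.7267/(12)·0.5063^2·0.8624^4 = -0.776437
d^3_{0,2}(2.0799) = +0.267586 -0.776437 = -0.508851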